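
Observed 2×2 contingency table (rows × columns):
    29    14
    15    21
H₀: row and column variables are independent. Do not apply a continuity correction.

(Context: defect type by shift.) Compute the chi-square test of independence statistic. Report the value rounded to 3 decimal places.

test statistic = 5.276

Row totals [43, 36], col totals [44, 35], n=79
χ² = (29−23.95)²/23.95 + (14−19.05)²/19.05 + (15−20.05)²/20.05 + (21−15.95)²/15.95 = 5.2757
df = 1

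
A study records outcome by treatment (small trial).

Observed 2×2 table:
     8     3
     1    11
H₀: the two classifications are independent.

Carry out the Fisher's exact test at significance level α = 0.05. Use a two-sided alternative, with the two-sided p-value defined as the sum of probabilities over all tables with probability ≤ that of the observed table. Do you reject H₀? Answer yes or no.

reject H₀: yes

Margins: r₁=11, r₂=12, c₁=9, c₂=14, n=23
p_obs = C(11,8)·C(12,1)/C(23,9); sum pmf over tables with pmf ≤ p_obs
p-value (two-sided) = 0.00276
At α=0.05: p < α → reject H₀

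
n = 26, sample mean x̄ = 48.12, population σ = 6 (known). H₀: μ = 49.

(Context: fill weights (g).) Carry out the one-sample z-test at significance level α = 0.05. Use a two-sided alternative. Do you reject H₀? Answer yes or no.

SE = σ/√n = 6/√26 = 1.1767
z = (x̄−μ₀)/SE = (48.12−49)/1.1767 = -0.7479
p-value (two-sided) = 0.45455
At α=0.05: p ≥ α → fail to reject H₀

reject H₀: no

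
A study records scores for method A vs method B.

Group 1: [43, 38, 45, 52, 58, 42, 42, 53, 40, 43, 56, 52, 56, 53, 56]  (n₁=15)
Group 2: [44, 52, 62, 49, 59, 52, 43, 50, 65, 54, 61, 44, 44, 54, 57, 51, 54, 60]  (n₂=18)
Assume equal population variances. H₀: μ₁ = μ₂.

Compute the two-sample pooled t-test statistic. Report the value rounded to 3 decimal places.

test statistic = -1.876

x̄₁=48.600, s₁=6.885, n₁=15
x̄₂=53.056, s₂=6.717, n₂=18
s_p² = [14·6.885² + 17·6.717²]/31 = 46.1466
SE = √(s_p²·(1/15+1/18)) = 2.3749
t = (48.600−53.056)/2.3749 = -1.8761
df = 31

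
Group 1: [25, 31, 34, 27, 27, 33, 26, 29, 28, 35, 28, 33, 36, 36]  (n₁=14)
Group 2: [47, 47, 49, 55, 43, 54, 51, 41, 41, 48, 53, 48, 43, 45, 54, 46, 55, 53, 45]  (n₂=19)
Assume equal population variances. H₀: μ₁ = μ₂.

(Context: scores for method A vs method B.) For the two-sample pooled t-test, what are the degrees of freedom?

degrees of freedom = 31

df = n₁ + n₂ − 2 = 14 + 19 − 2 = 31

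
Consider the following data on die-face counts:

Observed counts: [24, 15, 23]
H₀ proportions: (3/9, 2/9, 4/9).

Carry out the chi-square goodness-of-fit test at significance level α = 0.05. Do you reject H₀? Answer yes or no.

n = 62; E_i = n·p_i = [20.67, 13.78, 27.56]
χ² = (24−20.67)²/20.67 + (15−13.78)²/13.78 + (23−27.56)²/27.56 = 1.3992
df = 2
p-value (upper-tail) = 0.49679
At α=0.05: p ≥ α → fail to reject H₀

reject H₀: no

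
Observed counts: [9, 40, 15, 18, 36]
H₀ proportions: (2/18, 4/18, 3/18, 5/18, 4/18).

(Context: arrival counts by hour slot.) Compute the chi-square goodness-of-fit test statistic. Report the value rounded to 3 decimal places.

test statistic = 19.944

n = 118; E_i = n·p_i = [13.11, 26.22, 19.67, 32.78, 26.22]
χ² = (9−13.11)²/13.11 + (40−26.22)²/26.22 + (15−19.67)²/19.67 + (18−32.78)²/32.78 + (36−26.22)²/26.22 = 19.9441
df = 4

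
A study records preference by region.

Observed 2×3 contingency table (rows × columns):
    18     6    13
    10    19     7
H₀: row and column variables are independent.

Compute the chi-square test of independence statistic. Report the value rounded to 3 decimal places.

test statistic = 10.834

Row totals [37, 36], col totals [28, 25, 20], n=73
χ² = (18−14.19)²/14.19 + (6−12.67)²/12.67 + (13−10.14)²/10.14 + (10−13.81)²/13.81 + (19−12.33)²/12.33 + (7−9.86)²/9.86 = 10.8340
df = 2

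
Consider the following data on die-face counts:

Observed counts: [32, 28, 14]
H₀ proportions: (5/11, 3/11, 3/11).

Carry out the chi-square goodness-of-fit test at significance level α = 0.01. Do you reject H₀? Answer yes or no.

n = 74; E_i = n·p_i = [33.64, 20.18, 20.18]
χ² = (32−33.64)²/33.64 + (28−20.18)²/20.18 + (14−20.18)²/20.18 = 5.0018
df = 2
p-value (upper-tail) = 0.08201
At α=0.01: p ≥ α → fail to reject H₀

reject H₀: no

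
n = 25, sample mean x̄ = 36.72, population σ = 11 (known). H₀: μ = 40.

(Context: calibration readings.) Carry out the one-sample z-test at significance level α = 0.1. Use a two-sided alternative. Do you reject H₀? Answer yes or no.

SE = σ/√n = 11/√25 = 2.2000
z = (x̄−μ₀)/SE = (36.72−40)/2.2000 = -1.4909
p-value (two-sided) = 0.13599
At α=0.1: p ≥ α → fail to reject H₀

reject H₀: no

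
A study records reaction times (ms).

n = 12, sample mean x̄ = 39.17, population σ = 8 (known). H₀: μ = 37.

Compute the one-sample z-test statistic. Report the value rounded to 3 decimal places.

test statistic = 0.940

SE = σ/√n = 8/√12 = 2.3094
z = (x̄−μ₀)/SE = (39.17−37)/2.3094 = 0.9396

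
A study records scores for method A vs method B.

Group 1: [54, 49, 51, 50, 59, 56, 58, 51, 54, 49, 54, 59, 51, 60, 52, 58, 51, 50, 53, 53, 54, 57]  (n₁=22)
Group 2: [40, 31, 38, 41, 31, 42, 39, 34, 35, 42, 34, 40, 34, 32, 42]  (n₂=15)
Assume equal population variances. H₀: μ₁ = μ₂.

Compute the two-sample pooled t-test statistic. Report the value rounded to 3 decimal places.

x̄₁=53.773, s₁=3.477, n₁=22
x̄₂=37.000, s₂=4.158, n₂=15
s_p² = [21·3.477² + 14·4.158²]/35 = 14.1675
SE = √(s_p²·(1/22+1/15)) = 1.2603
t = (53.773−37.000)/1.2603 = 13.3080
df = 35

test statistic = 13.308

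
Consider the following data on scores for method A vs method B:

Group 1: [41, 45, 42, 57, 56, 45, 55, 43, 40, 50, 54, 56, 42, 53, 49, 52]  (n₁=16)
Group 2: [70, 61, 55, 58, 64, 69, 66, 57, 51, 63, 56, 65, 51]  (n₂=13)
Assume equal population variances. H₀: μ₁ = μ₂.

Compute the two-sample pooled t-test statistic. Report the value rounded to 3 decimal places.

test statistic = -5.053

x̄₁=48.750, s₁=6.105, n₁=16
x̄₂=60.462, s₂=6.333, n₂=13
s_p² = [15·6.105² + 12·6.333²]/27 = 38.5271
SE = √(s_p²·(1/16+1/13)) = 2.3177
t = (48.750−60.462)/2.3177 = -5.0532
df = 27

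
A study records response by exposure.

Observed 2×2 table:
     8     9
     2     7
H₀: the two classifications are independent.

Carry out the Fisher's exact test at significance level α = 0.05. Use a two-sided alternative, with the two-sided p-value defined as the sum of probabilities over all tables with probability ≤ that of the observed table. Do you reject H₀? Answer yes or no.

reject H₀: no

Margins: r₁=17, r₂=9, c₁=10, c₂=16, n=26
p_obs = C(17,8)·C(9,2)/C(26,10); sum pmf over tables with pmf ≤ p_obs
p-value (two-sided) = 0.39888
At α=0.05: p ≥ α → fail to reject H₀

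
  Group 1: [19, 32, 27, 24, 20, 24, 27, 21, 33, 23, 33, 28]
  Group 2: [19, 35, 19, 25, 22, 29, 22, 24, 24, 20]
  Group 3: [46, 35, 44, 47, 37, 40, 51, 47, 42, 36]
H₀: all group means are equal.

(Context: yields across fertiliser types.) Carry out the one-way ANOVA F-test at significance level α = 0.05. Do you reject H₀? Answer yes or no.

reject H₀: yes

Group means [25.92, 23.90, 42.50], grand mean 30.469
SSB = Σnᵢ(x̄ᵢ−x̄)² = 2127.652; SSW = ΣΣ(x−x̄ᵢ)² = 750.317
MSB = 2127.652/2 = 1063.8260; MSW = 750.317/29 = 25.8730
F = MSB/MSW = 41.1172
df = (2, 29)
p-value (upper-tail) = 0.00000
At α=0.05: p < α → reject H₀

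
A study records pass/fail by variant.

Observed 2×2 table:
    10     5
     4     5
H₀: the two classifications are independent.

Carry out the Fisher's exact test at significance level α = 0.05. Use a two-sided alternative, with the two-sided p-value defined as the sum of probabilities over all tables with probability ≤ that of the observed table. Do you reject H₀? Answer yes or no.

Margins: r₁=15, r₂=9, c₁=14, c₂=10, n=24
p_obs = C(15,10)·C(9,4)/C(24,14); sum pmf over tables with pmf ≤ p_obs
p-value (two-sided) = 0.40285
At α=0.05: p ≥ α → fail to reject H₀

reject H₀: no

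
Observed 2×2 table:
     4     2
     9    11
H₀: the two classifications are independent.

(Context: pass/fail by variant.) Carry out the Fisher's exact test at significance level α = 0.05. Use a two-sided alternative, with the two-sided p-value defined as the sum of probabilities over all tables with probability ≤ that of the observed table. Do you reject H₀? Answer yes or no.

reject H₀: no

Margins: r₁=6, r₂=20, c₁=13, c₂=13, n=26
p_obs = C(6,4)·C(20,9)/C(26,13); sum pmf over tables with pmf ≤ p_obs
p-value (two-sided) = 0.64472
At α=0.05: p ≥ α → fail to reject H₀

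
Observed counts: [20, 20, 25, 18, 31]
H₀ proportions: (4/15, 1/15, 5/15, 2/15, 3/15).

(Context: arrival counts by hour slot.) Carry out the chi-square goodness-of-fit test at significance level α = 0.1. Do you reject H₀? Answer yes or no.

reject H₀: yes

n = 114; E_i = n·p_i = [30.40, 7.60, 38.00, 15.20, 22.80]
χ² = (20−30.40)²/30.40 + (20−7.60)²/7.60 + (25−38.00)²/38.00 + (18−15.20)²/15.20 + (31−22.80)²/22.80 = 31.7018
df = 4
p-value (upper-tail) = 0.00000
At α=0.1: p < α → reject H₀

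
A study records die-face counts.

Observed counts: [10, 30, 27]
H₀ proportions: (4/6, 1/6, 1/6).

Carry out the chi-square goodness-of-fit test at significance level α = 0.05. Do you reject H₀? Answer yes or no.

n = 67; E_i = n·p_i = [44.67, 11.17, 11.17]
χ² = (10−44.67)²/44.67 + (30−11.17)²/11.17 + (27−11.17)²/11.17 = 81.1194
df = 2
p-value (upper-tail) = 0.00000
At α=0.05: p < α → reject H₀

reject H₀: yes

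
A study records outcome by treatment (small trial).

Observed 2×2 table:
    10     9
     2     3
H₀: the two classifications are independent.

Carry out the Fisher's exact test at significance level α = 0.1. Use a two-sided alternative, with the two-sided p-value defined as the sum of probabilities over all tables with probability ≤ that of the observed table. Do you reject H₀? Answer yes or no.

Margins: r₁=19, r₂=5, c₁=12, c₂=12, n=24
p_obs = C(19,10)·C(5,2)/C(24,12); sum pmf over tables with pmf ≤ p_obs
p-value (two-sided) = 1.00000
At α=0.1: p ≥ α → fail to reject H₀

reject H₀: no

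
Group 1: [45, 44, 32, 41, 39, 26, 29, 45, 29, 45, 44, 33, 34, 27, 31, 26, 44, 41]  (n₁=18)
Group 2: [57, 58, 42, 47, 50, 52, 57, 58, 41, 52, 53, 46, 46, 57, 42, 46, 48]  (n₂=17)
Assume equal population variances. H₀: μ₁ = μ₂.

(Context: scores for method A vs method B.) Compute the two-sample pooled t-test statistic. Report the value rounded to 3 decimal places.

x̄₁=36.389, s₁=7.374, n₁=18
x̄₂=50.118, s₂=5.925, n₂=17
s_p² = [17·7.374² + 16·5.925²]/33 = 45.0316
SE = √(s_p²·(1/18+1/17)) = 2.2695
t = (36.389−50.118)/2.2695 = -6.0492
df = 33

test statistic = -6.049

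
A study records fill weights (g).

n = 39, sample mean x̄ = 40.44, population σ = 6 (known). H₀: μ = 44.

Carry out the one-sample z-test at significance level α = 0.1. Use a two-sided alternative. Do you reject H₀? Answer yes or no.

SE = σ/√n = 6/√39 = 0.9608
z = (x̄−μ₀)/SE = (40.44−44)/0.9608 = -3.7054
p-value (two-sided) = 0.00021
At α=0.1: p < α → reject H₀

reject H₀: yes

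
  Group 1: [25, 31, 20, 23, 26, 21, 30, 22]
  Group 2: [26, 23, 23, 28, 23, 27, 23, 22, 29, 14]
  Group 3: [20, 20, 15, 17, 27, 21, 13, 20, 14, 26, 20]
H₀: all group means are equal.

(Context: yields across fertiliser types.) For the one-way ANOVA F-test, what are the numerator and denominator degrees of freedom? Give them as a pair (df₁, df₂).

degrees of freedom = [2, 26]

k = 3 groups, N = 29 total
df = (k−1, N−k) = (3−1, 29−3) = (2, 26)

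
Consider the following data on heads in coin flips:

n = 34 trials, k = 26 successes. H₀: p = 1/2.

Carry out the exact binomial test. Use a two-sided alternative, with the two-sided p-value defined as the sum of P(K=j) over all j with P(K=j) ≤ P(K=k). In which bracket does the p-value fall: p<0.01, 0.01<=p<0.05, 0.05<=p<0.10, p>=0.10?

Exact binomial: n=34, k=26, p₀=1/2=0.5000
P(X=j) = C(n,j)·p₀^j·(1−p₀)^(n−j); p = Σ P(X=j) over j with P(X=j) ≤ P(X=26)
p-value (two-sided) = 0.00294
→ bracket: p<0.01

p-value bracket: p<0.01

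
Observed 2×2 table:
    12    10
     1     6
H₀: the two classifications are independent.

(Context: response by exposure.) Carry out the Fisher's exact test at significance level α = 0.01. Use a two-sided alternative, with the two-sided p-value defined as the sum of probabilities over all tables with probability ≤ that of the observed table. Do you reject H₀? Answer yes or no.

Margins: r₁=22, r₂=7, c₁=13, c₂=16, n=29
p_obs = C(22,12)·C(7,1)/C(29,13); sum pmf over tables with pmf ≤ p_obs
p-value (two-sided) = 0.09272
At α=0.01: p ≥ α → fail to reject H₀

reject H₀: no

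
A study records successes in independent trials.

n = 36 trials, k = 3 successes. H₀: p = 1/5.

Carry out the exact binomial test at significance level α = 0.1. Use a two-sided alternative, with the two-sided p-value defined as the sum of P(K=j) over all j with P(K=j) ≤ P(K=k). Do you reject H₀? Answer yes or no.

Exact binomial: n=36, k=3, p₀=1/5=0.2000
P(X=j) = C(n,j)·p₀^j·(1−p₀)^(n−j); p = Σ P(X=j) over j with P(X=j) ≤ P(X=3)
p-value (two-sided) = 0.09465
At α=0.1: p < α → reject H₀

reject H₀: yes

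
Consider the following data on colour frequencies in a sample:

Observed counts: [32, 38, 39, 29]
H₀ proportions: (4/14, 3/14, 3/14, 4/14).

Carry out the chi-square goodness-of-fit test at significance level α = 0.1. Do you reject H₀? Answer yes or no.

n = 138; E_i = n·p_i = [39.43, 29.57, 29.57, 39.43]
χ² = (32−39.43)²/39.43 + (38−29.57)²/29.57 + (39−29.57)²/29.57 + (29−39.43)²/39.43 = 9.5664
df = 3
p-value (upper-tail) = 0.02264
At α=0.1: p < α → reject H₀

reject H₀: yes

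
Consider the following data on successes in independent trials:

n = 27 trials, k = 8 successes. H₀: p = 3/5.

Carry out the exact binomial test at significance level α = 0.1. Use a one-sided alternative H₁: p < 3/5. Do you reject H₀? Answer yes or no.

Exact binomial: n=27, k=8, p₀=3/5=0.6000
P(X≤8) from Σ C(n,i)·p₀^i·(1−p₀)^(n−i)
p-value (one-sided, H₁ less) = 0.00137
At α=0.1: p < α → reject H₀

reject H₀: yes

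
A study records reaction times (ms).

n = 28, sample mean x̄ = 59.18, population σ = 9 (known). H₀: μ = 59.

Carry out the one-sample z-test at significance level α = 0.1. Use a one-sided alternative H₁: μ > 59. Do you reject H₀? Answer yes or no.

reject H₀: no

SE = σ/√n = 9/√28 = 1.7008
z = (x̄−μ₀)/SE = (59.18−59)/1.7008 = 0.1058
p-value (one-sided, H₁ greater) = 0.45786
At α=0.1: p ≥ α → fail to reject H₀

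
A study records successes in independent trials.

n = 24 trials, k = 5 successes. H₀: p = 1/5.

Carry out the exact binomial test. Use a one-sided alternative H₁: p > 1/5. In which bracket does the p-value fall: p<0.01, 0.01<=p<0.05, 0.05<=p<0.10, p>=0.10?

p-value bracket: p>=0.10

Exact binomial: n=24, k=5, p₀=1/5=0.2000
P(X≥5) from Σ C(n,i)·p₀^i·(1−p₀)^(n−i)
p-value (one-sided, H₁ greater) = 0.54012
→ bracket: p>=0.10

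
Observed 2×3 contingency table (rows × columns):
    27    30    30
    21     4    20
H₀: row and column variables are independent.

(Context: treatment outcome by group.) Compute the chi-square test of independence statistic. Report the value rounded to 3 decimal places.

Row totals [87, 45], col totals [48, 34, 50], n=132
χ² = (27−31.64)²/31.64 + (30−22.41)²/22.41 + (30−32.95)²/32.95 + (21−16.36)²/16.36 + (4−11.59)²/11.59 + (20−17.05)²/17.05 = 10.3128
df = 2

test statistic = 10.313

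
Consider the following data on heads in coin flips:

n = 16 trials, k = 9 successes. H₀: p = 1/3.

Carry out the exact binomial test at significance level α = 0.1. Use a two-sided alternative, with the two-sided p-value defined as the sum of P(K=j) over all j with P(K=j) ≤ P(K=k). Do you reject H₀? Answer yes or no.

reject H₀: yes

Exact binomial: n=16, k=9, p₀=1/3=0.3333
P(X=j) = C(n,j)·p₀^j·(1−p₀)^(n−j); p = Σ P(X=j) over j with P(X=j) ≤ P(X=9)
p-value (two-sided) = 0.06366
At α=0.1: p < α → reject H₀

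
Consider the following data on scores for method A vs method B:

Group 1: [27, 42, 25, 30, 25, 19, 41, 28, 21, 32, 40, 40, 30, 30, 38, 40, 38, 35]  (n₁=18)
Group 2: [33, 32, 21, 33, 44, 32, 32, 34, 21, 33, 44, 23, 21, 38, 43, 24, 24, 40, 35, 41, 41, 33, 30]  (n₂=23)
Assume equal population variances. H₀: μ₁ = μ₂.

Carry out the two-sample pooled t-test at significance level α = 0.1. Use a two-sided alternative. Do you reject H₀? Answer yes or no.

reject H₀: no

x̄₁=32.278, s₁=7.250, n₁=18
x̄₂=32.696, s₂=7.546, n₂=23
s_p² = [17·7.250² + 22·7.546²]/39 = 55.0380
SE = √(s_p²·(1/18+1/23)) = 2.3347
t = (32.278−32.696)/2.3347 = -0.1790
df = 39
p-value (two-sided) = 0.85887
At α=0.1: p ≥ α → fail to reject H₀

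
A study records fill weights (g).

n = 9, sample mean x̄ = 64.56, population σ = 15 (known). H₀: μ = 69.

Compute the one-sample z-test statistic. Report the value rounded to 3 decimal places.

SE = σ/√n = 15/√9 = 5.0000
z = (x̄−μ₀)/SE = (64.56−69)/5.0000 = -0.8880

test statistic = -0.888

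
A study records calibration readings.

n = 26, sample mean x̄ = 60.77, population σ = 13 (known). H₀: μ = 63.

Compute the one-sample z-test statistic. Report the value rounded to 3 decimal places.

test statistic = -0.875

SE = σ/√n = 13/√26 = 2.5495
z = (x̄−μ₀)/SE = (60.77−63)/2.5495 = -0.8747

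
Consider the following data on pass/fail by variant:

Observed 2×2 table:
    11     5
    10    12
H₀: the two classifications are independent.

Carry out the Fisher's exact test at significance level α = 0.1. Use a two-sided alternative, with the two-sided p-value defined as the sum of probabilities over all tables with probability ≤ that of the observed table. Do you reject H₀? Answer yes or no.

reject H₀: no

Margins: r₁=16, r₂=22, c₁=21, c₂=17, n=38
p_obs = C(16,11)·C(22,10)/C(38,21); sum pmf over tables with pmf ≤ p_obs
p-value (two-sided) = 0.19716
At α=0.1: p ≥ α → fail to reject H₀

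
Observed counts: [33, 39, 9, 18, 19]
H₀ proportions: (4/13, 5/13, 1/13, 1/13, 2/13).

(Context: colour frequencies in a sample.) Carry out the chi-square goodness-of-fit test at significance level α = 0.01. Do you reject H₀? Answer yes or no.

n = 118; E_i = n·p_i = [36.31, 45.38, 9.08, 9.08, 18.15]
χ² = (33−36.31)²/36.31 + (39−45.38)²/45.38 + (9−9.08)²/9.08 + (18−9.08)²/9.08 + (19−18.15)²/18.15 = 10.0114
df = 4
p-value (upper-tail) = 0.04024
At α=0.01: p ≥ α → fail to reject H₀

reject H₀: no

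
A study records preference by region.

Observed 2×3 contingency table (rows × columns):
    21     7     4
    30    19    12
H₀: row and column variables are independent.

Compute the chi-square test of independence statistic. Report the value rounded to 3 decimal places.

Row totals [32, 61], col totals [51, 26, 16], n=93
χ² = (21−17.55)²/17.55 + (7−8.95)²/8.95 + (4−5.51)²/5.51 + (30−33.45)²/33.45 + (19−17.05)²/17.05 + (12−10.49)²/10.49 = 2.3081
df = 2

test statistic = 2.308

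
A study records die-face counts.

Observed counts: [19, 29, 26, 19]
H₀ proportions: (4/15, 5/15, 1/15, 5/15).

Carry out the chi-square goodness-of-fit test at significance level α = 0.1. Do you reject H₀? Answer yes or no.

n = 93; E_i = n·p_i = [24.80, 31.00, 6.20, 31.00]
χ² = (19−24.80)²/24.80 + (29−31.00)²/31.00 + (26−6.20)²/6.20 + (19−31.00)²/31.00 = 69.3629
df = 3
p-value (upper-tail) = 0.00000
At α=0.1: p < α → reject H₀

reject H₀: yes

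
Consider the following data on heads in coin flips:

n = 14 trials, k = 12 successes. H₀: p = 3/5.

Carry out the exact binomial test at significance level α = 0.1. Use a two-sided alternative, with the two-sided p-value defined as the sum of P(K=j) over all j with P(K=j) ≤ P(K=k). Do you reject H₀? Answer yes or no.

reject H₀: yes

Exact binomial: n=14, k=12, p₀=3/5=0.6000
P(X=j) = C(n,j)·p₀^j·(1−p₀)^(n−j); p = Σ P(X=j) over j with P(X=j) ≤ P(X=12)
p-value (two-sided) = 0.05730
At α=0.1: p < α → reject H₀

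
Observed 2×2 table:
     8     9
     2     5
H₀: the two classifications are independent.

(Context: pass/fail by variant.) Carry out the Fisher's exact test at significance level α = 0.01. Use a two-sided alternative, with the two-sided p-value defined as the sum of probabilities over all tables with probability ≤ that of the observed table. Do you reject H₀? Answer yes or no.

Margins: r₁=17, r₂=7, c₁=10, c₂=14, n=24
p_obs = C(17,8)·C(7,2)/C(24,10); sum pmf over tables with pmf ≤ p_obs
p-value (two-sided) = 0.65294
At α=0.01: p ≥ α → fail to reject H₀

reject H₀: no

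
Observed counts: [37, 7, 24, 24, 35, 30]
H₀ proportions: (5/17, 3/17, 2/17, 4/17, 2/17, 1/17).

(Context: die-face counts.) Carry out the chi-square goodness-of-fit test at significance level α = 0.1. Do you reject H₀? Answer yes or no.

reject H₀: yes

n = 157; E_i = n·p_i = [46.18, 27.71, 18.47, 36.94, 18.47, 9.24]
χ² = (37−46.18)²/46.18 + (7−27.71)²/27.71 + (24−18.47)²/18.47 + (24−36.94)²/36.94 + (35−18.47)²/18.47 + (30−9.24)²/9.24 = 84.9667
df = 5
p-value (upper-tail) = 0.00000
At α=0.1: p < α → reject H₀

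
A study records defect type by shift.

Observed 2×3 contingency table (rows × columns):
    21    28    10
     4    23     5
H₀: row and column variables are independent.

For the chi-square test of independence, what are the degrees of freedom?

degrees of freedom = 2

df = (r−1)(c−1) = (2−1)·(3−1) = 2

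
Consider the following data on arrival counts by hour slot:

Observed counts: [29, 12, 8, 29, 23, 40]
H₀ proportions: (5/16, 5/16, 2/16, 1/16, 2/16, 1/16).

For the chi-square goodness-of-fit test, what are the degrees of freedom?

df = k − 1 = 6 − 1 = 5

degrees of freedom = 5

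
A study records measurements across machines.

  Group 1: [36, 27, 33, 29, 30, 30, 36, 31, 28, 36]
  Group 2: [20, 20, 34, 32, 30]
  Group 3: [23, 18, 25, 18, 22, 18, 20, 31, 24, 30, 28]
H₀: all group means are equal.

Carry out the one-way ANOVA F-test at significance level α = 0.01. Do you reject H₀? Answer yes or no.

reject H₀: yes

Group means [31.60, 27.20, 23.36], grand mean 27.269
SSB = Σnᵢ(x̄ᵢ−x̄)² = 355.370; SSW = ΣΣ(x−x̄ᵢ)² = 513.745
MSB = 355.370/2 = 177.6850; MSW = 513.745/23 = 22.3368
F = MSB/MSW = 7.9548
df = (2, 23)
p-value (upper-tail) = 0.00237
At α=0.01: p < α → reject H₀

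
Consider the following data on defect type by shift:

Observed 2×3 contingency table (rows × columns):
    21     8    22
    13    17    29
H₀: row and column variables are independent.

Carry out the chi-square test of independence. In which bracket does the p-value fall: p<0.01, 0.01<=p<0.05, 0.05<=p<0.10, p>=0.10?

p-value bracket: 0.05<=p<0.10

Row totals [51, 59], col totals [34, 25, 51], n=110
χ² = (21−15.76)²/15.76 + (8−11.59)²/11.59 + (22−23.65)²/23.65 + (13−18.24)²/18.24 + (17−13.41)²/13.41 + (29−27.35)²/27.35 = 5.5306
df = 2
p-value (upper-tail) = 0.06296
→ bracket: 0.05<=p<0.10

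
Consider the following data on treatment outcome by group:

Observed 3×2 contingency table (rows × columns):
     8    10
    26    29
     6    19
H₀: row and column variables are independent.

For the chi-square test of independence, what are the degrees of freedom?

df = (r−1)(c−1) = (3−1)·(2−1) = 2

degrees of freedom = 2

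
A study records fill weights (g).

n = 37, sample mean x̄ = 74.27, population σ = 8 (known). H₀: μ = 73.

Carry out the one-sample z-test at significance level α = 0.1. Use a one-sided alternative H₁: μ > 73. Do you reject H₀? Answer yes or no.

SE = σ/√n = 8/√37 = 1.3152
z = (x̄−μ₀)/SE = (74.27−73)/1.3152 = 0.9656
p-value (one-sided, H₁ greater) = 0.16711
At α=0.1: p ≥ α → fail to reject H₀

reject H₀: no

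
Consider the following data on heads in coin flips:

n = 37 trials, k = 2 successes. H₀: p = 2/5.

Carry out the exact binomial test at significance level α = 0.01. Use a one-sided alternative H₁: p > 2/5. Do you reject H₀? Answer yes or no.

reject H₀: no

Exact binomial: n=37, k=2, p₀=2/5=0.4000
P(X≥2) from Σ C(n,i)·p₀^i·(1−p₀)^(n−i)
p-value (one-sided, H₁ greater) = 1.00000
At α=0.01: p ≥ α → fail to reject H₀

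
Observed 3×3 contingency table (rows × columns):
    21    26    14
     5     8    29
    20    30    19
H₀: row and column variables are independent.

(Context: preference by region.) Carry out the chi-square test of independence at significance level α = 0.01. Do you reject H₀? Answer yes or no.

Row totals [61, 42, 69], col totals [46, 64, 62], n=172
χ² = (21−16.31)²/16.31 + (26−22.70)²/22.70 + (14−21.99)²/21.99 + (5−11.23)²/11.23 + (8−15.63)²/15.63 + (29−15.14)²/15.14 + (20−18.45)²/18.45 + (30−25.67)²/25.67 + (19−24.87)²/24.87 = 26.8442
df = 4
p-value (upper-tail) = 0.00002
At α=0.01: p < α → reject H₀

reject H₀: yes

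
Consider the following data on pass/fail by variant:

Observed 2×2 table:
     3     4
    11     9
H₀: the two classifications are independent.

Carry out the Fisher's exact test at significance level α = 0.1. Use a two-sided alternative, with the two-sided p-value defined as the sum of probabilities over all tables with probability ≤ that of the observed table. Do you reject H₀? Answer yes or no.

reject H₀: no

Margins: r₁=7, r₂=20, c₁=14, c₂=13, n=27
p_obs = C(7,3)·C(20,11)/C(27,14); sum pmf over tables with pmf ≤ p_obs
p-value (two-sided) = 0.67762
At α=0.1: p ≥ α → fail to reject H₀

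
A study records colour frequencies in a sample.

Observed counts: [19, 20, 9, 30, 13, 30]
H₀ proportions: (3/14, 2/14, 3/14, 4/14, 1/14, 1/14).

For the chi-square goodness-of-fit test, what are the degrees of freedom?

df = k − 1 = 6 − 1 = 5

degrees of freedom = 5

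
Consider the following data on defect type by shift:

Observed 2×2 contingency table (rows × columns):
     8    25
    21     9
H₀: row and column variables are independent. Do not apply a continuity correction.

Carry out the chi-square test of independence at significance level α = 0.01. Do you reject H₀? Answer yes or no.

Row totals [33, 30], col totals [29, 34], n=63
χ² = (8−15.19)²/15.19 + (25−17.81)²/17.81 + (21−13.81)²/13.81 + (9−16.19)²/16.19 = 13.2442
df = 1
p-value (upper-tail) = 0.00027
At α=0.01: p < α → reject H₀

reject H₀: yes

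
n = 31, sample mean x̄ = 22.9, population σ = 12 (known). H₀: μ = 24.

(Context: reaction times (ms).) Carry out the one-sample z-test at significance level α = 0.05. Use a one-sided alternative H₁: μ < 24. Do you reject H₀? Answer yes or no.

reject H₀: no

SE = σ/√n = 12/√31 = 2.1553
z = (x̄−μ₀)/SE = (22.9−24)/2.1553 = -0.5104
p-value (one-sided, H₁ less) = 0.30489
At α=0.05: p ≥ α → fail to reject H₀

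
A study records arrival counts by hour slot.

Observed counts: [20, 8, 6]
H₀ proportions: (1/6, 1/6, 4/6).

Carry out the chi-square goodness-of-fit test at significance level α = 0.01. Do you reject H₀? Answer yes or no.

n = 34; E_i = n·p_i = [5.67, 5.67, 22.67]
χ² = (20−5.67)²/5.67 + (8−5.67)²/5.67 + (6−22.67)²/22.67 = 49.4706
df = 2
p-value (upper-tail) = 0.00000
At α=0.01: p < α → reject H₀

reject H₀: yes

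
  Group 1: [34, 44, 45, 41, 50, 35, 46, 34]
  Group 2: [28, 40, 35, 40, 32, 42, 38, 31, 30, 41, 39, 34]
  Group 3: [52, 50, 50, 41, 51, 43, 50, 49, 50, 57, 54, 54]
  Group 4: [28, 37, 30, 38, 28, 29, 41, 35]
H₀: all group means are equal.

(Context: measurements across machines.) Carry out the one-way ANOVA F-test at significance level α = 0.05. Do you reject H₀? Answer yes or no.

Group means [41.12, 35.83, 50.08, 33.25], grand mean 40.650
SSB = Σnᵢ(x̄ᵢ−x̄)² = 1786.142; SSW = ΣΣ(x−x̄ᵢ)² = 916.958
MSB = 1786.142/3 = 595.3806; MSW = 916.958/36 = 25.4711
F = MSB/MSW = 23.3748
df = (3, 36)
p-value (upper-tail) = 0.00000
At α=0.05: p < α → reject H₀

reject H₀: yes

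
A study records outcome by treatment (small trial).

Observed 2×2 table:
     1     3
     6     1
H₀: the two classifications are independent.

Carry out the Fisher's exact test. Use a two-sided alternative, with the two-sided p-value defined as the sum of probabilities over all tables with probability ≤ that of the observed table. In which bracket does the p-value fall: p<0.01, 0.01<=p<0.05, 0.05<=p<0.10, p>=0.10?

p-value bracket: 0.05<=p<0.10

Margins: r₁=4, r₂=7, c₁=7, c₂=4, n=11
p_obs = C(4,1)·C(7,6)/C(11,7); sum pmf over tables with pmf ≤ p_obs
p-value (two-sided) = 0.08788
→ bracket: 0.05<=p<0.10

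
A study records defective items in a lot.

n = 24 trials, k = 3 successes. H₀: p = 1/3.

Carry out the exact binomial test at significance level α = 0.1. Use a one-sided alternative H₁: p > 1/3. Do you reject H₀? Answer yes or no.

Exact binomial: n=24, k=3, p₀=1/3=0.3333
P(X≥3) from Σ C(n,i)·p₀^i·(1−p₀)^(n−i)
p-value (one-sided, H₁ greater) = 0.99513
At α=0.1: p ≥ α → fail to reject H₀

reject H₀: no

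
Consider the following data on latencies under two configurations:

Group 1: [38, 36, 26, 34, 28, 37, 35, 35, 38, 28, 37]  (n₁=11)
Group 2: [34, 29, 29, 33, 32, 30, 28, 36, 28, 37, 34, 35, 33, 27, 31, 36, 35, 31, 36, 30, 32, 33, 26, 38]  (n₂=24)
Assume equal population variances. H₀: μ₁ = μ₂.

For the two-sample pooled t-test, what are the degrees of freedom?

degrees of freedom = 33

df = n₁ + n₂ − 2 = 11 + 24 − 2 = 33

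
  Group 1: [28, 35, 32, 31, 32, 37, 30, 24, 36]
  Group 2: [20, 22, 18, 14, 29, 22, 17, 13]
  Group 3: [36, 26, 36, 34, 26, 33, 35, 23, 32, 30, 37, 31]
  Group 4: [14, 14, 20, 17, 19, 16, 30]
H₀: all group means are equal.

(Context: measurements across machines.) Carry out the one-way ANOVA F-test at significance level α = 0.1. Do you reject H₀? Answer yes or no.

reject H₀: yes

Group means [31.67, 19.38, 31.58, 18.57], grand mean 26.361
SSB = Σnᵢ(x̄ᵢ−x̄)² = 1395.800; SSW = ΣΣ(x−x̄ᵢ)² = 728.506
MSB = 1395.800/3 = 465.2665; MSW = 728.506/32 = 22.7658
F = MSB/MSW = 20.4371
df = (3, 32)
p-value (upper-tail) = 0.00000
At α=0.1: p < α → reject H₀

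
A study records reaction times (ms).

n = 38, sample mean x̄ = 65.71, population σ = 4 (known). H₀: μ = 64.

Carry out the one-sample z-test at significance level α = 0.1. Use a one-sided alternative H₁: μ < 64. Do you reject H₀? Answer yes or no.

reject H₀: no

SE = σ/√n = 4/√38 = 0.6489
z = (x̄−μ₀)/SE = (65.71−64)/0.6489 = 2.6353
p-value (one-sided, H₁ less) = 0.99580
At α=0.1: p ≥ α → fail to reject H₀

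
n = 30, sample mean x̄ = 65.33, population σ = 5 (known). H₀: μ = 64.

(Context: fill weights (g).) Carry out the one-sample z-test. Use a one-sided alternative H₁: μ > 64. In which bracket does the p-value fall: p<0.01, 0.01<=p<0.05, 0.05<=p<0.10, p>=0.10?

SE = σ/√n = 5/√30 = 0.9129
z = (x̄−μ₀)/SE = (65.33−64)/0.9129 = 1.4569
p-value (one-sided, H₁ greater) = 0.07257
→ bracket: 0.05<=p<0.10

p-value bracket: 0.05<=p<0.10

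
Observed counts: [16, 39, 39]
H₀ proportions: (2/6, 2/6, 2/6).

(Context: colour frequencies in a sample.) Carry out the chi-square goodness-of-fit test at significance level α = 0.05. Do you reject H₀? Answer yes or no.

reject H₀: yes

n = 94; E_i = n·p_i = [31.33, 31.33, 31.33]
χ² = (16−31.33)²/31.33 + (39−31.33)²/31.33 + (39−31.33)²/31.33 = 11.2553
df = 2
p-value (upper-tail) = 0.00360
At α=0.05: p < α → reject H₀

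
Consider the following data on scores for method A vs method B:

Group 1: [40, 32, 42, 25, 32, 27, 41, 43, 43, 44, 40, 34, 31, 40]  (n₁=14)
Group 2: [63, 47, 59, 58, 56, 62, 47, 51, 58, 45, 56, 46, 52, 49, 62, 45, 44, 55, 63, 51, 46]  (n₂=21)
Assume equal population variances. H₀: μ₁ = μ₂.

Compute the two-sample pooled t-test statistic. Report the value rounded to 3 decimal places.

x̄₁=36.714, s₁=6.366, n₁=14
x̄₂=53.095, s₂=6.610, n₂=21
s_p² = [13·6.366² + 20·6.610²]/33 = 42.4444
SE = √(s_p²·(1/14+1/21)) = 2.2479
t = (36.714−53.095)/2.2479 = -7.2873
df = 33

test statistic = -7.287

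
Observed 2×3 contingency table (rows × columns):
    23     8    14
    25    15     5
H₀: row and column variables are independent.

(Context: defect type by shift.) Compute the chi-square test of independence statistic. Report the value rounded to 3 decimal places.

test statistic = 6.477

Row totals [45, 45], col totals [48, 23, 19], n=90
χ² = (23−24.00)²/24.00 + (8−11.50)²/11.50 + (14−9.50)²/9.50 + (25−24.00)²/24.00 + (15−11.50)²/11.50 + (5−9.50)²/9.50 = 6.4769
df = 2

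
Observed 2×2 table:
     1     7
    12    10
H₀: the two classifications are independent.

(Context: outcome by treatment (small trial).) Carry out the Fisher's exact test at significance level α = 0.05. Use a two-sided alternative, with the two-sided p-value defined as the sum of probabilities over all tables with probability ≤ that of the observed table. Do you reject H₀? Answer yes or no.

reject H₀: no

Margins: r₁=8, r₂=22, c₁=13, c₂=17, n=30
p_obs = C(8,1)·C(22,12)/C(30,13); sum pmf over tables with pmf ≤ p_obs
p-value (two-sided) = 0.09243
At α=0.05: p ≥ α → fail to reject H₀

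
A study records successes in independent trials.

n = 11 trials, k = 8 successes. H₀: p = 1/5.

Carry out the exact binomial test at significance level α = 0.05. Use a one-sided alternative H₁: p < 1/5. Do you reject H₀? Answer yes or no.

Exact binomial: n=11, k=8, p₀=1/5=0.2000
P(X≤8) from Σ C(n,i)·p₀^i·(1−p₀)^(n−i)
p-value (one-sided, H₁ less) = 0.99998
At α=0.05: p ≥ α → fail to reject H₀

reject H₀: no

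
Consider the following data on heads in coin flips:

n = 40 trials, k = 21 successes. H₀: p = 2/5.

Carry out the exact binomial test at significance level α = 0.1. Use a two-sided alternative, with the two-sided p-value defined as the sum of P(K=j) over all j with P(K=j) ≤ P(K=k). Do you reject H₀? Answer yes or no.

Exact binomial: n=40, k=21, p₀=2/5=0.4000
P(X=j) = C(n,j)·p₀^j·(1−p₀)^(n−j); p = Σ P(X=j) over j with P(X=j) ≤ P(X=21)
p-value (two-sided) = 0.10957
At α=0.1: p ≥ α → fail to reject H₀

reject H₀: no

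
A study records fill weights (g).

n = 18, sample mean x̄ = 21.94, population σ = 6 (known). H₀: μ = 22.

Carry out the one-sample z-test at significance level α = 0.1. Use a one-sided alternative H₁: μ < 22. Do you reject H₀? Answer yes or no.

SE = σ/√n = 6/√18 = 1.4142
z = (x̄−μ₀)/SE = (21.94−22)/1.4142 = -0.0424
p-value (one-sided, H₁ less) = 0.48308
At α=0.1: p ≥ α → fail to reject H₀

reject H₀: no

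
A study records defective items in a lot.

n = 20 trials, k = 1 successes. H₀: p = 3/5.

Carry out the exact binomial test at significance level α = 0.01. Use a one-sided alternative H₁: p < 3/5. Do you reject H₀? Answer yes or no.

Exact binomial: n=20, k=1, p₀=3/5=0.6000
P(X≤1) from Σ C(n,i)·p₀^i·(1−p₀)^(n−i)
p-value (one-sided, H₁ less) = 0.00000
At α=0.01: p < α → reject H₀

reject H₀: yes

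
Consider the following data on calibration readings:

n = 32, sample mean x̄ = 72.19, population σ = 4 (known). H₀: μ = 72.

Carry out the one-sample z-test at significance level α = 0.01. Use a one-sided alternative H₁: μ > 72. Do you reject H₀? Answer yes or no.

reject H₀: no

SE = σ/√n = 4/√32 = 0.7071
z = (x̄−μ₀)/SE = (72.19−72)/0.7071 = 0.2687
p-value (one-sided, H₁ greater) = 0.39408
At α=0.01: p ≥ α → fail to reject H₀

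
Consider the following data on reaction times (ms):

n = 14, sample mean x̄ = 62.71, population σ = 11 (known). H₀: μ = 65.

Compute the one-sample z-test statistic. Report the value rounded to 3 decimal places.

test statistic = -0.779

SE = σ/√n = 11/√14 = 2.9399
z = (x̄−μ₀)/SE = (62.71−65)/2.9399 = -0.7789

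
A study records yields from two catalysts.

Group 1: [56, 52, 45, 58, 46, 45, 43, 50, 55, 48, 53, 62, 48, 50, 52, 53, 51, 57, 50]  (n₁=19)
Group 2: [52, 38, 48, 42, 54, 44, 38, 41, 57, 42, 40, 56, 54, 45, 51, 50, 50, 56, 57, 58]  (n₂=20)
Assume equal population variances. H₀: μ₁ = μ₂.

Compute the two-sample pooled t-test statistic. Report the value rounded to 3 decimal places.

test statistic = 1.358

x̄₁=51.263, s₁=4.931, n₁=19
x̄₂=48.650, s₂=6.869, n₂=20
s_p² = [18·4.931² + 19·6.869²]/37 = 36.0604
SE = √(s_p²·(1/19+1/20)) = 1.9238
t = (51.263−48.650)/1.9238 = 1.3583
df = 37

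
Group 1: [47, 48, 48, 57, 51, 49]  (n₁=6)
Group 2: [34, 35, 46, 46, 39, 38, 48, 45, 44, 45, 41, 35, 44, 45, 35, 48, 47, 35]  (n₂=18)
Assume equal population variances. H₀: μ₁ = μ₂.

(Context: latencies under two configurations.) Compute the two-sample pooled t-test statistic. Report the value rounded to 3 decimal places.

x̄₁=50.000, s₁=3.688, n₁=6
x̄₂=41.667, s₂=5.134, n₂=18
s_p² = [5·3.688² + 17·5.134²]/22 = 23.4545
SE = √(s_p²·(1/6+1/18)) = 2.2830
t = (50.000−41.667)/2.2830 = 3.6502
df = 22

test statistic = 3.650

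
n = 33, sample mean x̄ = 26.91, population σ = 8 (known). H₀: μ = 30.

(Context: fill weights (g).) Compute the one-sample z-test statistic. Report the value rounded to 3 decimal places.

test statistic = -2.219

SE = σ/√n = 8/√33 = 1.3926
z = (x̄−μ₀)/SE = (26.91−30)/1.3926 = -2.2188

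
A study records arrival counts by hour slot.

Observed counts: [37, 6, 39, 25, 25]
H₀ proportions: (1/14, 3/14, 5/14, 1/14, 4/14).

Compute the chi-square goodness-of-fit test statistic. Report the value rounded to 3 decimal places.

test statistic = 129.593

n = 132; E_i = n·p_i = [9.43, 28.29, 47.14, 9.43, 37.71]
χ² = (37−9.43)²/9.43 + (6−28.29)²/28.29 + (39−47.14)²/47.14 + (25−9.43)²/9.43 + (25−37.71)²/37.71 = 129.5932
df = 4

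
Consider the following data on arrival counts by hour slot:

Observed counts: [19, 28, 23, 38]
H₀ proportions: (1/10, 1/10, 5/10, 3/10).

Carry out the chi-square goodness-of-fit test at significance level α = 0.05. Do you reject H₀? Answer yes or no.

reject H₀: yes

n = 108; E_i = n·p_i = [10.80, 10.80, 54.00, 32.40]
χ² = (19−10.80)²/10.80 + (28−10.80)²/10.80 + (23−54.00)²/54.00 + (38−32.40)²/32.40 = 52.3827
df = 3
p-value (upper-tail) = 0.00000
At α=0.05: p < α → reject H₀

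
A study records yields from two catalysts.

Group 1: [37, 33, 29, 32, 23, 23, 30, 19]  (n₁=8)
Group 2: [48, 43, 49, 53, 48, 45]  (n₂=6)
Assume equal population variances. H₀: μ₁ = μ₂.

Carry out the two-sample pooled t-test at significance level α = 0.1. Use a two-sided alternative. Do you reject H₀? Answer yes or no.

reject H₀: yes

x̄₁=28.250, s₁=6.065, n₁=8
x̄₂=47.667, s₂=3.445, n₂=6
s_p² = [7·6.065² + 5·3.445²]/12 = 26.4028
SE = √(s_p²·(1/8+1/6)) = 2.7750
t = (28.250−47.667)/2.7750 = -6.9969
df = 12
p-value (two-sided) = 0.00001
At α=0.1: p < α → reject H₀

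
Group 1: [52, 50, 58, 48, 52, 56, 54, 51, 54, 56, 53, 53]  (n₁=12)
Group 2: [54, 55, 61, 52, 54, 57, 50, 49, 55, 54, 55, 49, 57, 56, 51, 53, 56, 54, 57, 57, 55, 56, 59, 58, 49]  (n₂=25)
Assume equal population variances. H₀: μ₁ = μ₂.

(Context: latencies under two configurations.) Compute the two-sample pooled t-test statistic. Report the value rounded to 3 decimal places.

x̄₁=53.083, s₁=2.778, n₁=12
x̄₂=54.520, s₂=3.164, n₂=25
s_p² = [11·2.778² + 24·3.164²]/35 = 9.2902
SE = √(s_p²·(1/12+1/25)) = 1.0704
t = (53.083−54.520)/1.0704 = -1.3422
df = 35

test statistic = -1.342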